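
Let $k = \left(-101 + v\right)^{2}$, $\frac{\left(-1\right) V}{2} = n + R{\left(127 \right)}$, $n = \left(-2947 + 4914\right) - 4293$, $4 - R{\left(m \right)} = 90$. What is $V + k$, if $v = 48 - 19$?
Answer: $10008$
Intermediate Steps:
$v = 29$
$R{\left(m \right)} = -86$ ($R{\left(m \right)} = 4 - 90 = -86$)
$n = -2326$ ($n = 1967 - 4293 = -2326$)
$V = 4824$ ($V = - 2 \left(-2326 - 86\right) = \left(-2\right) \left(-2412\right) = 4824$)
$k = 5184$ ($k = \left(-101 + 29\right)^{2} = \left(-72\right)^{2} = 5184$)
$V + k = 4824 + 5184 = 10008$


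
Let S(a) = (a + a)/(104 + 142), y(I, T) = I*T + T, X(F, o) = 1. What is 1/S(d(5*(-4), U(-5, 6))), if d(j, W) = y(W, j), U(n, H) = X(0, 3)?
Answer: -123/40 ≈ -3.0750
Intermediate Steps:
U(n, H) = 1
y(I, T) = T + I*T
d(j, W) = j*(1 + W)
S(a) = a/123 (S(a) = (2*a)/246 = a/123)
1/S(d(5*(-4), U(-5, 6))) = 1/(((5*(-4))*(1 + 1))/123) = 1/((-20*2)/123) = 1/((1/123)*(-40)) = 1/(-40/123) = -123/40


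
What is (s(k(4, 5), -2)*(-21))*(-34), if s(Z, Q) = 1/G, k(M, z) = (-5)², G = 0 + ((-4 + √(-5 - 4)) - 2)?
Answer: -476/5 - 238*I/5 ≈ -95.2 - 47.6*I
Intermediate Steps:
G = -6 + 3*I (G = 0 + ((-4 + √(-9)) - 2) = 0 + ((-4 + 3*I) - 2) = 0 + (-6 + 3*I) = -6 + 3*I ≈ -6.0 + 3.0*I)
k(M, z) = 25
s(Z, Q) = (-6 - 3*I)/45 (s(Z, Q) = 1/(-6 + 3*I) = (-6 - 3*I)/45)
(s(k(4, 5), -2)*(-21))*(-34) = ((-2/15 - I/15)*(-21))*(-34) = (14/5 + 7*I/5)*(-34) = -476/5 - 238*I/5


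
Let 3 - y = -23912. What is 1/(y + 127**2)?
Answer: 1/40044 ≈ 2.4973e-5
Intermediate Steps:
y = 23915 (y = 3 - 1*(-23912) = 3 + 23912 = 23915)
1/(y + 127**2) = 1/(23915 + 127**2) = 1/(23915 + 16129) = 1/40044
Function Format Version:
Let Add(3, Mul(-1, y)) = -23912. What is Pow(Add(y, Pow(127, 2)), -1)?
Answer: Rational(1, 40044) ≈ 2.4973e-5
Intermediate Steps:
y = 23915 (y = Add(3, Mul(-1, -23912)) = Add(3, 23912) = 23915)
Pow(Add(y, Pow(127, 2)), -1) = Pow(Add(23915, Pow(127, 2)), -1) = Pow(Add(23915, 16129), -1) = Pow(40044, -1) = Rational(1, 40044)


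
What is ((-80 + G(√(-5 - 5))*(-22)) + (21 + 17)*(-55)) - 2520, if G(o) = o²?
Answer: -4470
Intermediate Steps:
((-80 + G(√(-5 - 5))*(-22)) + (21 + 17)*(-55)) - 2520 = ((-80 + (√(-5 - 5))²*(-22)) + (21 + 17)*(-55)) - 2520 = ((-80 + (√(-10))²*(-22)) + 38*(-55)) - 2520 = ((-80 + (I*√10)²*(-22)) - 2090) - 2520 = ((-80 - 10*(-22)) - 2090) - 2520 = ((-80 + 220) - 2090) - 2520 = (140 - 2090) - 2520 = -1950 - 2520 = -4470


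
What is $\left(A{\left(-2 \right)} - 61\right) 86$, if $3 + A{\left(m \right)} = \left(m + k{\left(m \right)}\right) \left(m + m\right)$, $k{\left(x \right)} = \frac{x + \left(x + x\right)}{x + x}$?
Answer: $-5332$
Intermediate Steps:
$k{\left(x \right)} = \frac{3}{2}$ ($k{\left(x \right)} = \frac{x + 2 x}{2 x} = 3 x \frac{1}{2 x} = \frac{3}{2}$)
$A{\left(m \right)} = -3 + 2 m \left(\frac{3}{2} + m\right)$ ($A{\left(m \right)} = -3 + \left(m + \frac{3}{2}\right) \left(m + m\right) = -3 + \left(\frac{3}{2} + m\right) 2 m = -3 + 2 m \left(\frac{3}{2} + m\right)$)
$\left(A{\left(-2 \right)} - 61\right) 86 = \left(\left(-3 + 2 \left(-2\right)^{2} + 3 \left(-2\right)\right) - 61\right) 86 = \left(\left(-3 + 2 \cdot 4 - 6\right) - 61\right) 86 = \left(\left(-3 + 8 - 6\right) - 61\right) 86 = \left(-1 - 61\right) 86 = \left(-62\right) 86 = -5332$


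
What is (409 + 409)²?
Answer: 669124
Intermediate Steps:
(409 + 409)² = 818² = 669124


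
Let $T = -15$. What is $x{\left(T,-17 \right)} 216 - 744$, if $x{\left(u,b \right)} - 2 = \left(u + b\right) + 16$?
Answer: $-3768$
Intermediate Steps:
$x{\left(u,b \right)} = 18 + b + u$ ($x{\left(u,b \right)} = 2 + \left(\left(u + b\right) + 16\right) = 2 + \left(\left(b + u\right) + 16\right) = 2 + \left(16 + b + u\right) = 18 + b + u$)
$x{\left(T,-17 \right)} 216 - 744 = \left(18 - 17 - 15\right) 216 - 744 = \left(-14\right) 216 - 744 = -3024 - 744 = -3768$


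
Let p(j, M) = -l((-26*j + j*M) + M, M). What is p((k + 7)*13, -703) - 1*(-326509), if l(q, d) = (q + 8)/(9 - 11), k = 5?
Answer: 538599/2 ≈ 2.6930e+5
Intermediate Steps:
l(q, d) = -4 - q/2 (l(q, d) = (8 + q)/(-2) = (8 + q)*(-½) = -4 - q/2)
p(j, M) = 4 + M/2 - 13*j + M*j/2 (p(j, M) = -(-4 - ((-26*j + j*M) + M)/2) = -(-4 - ((-26*j + M*j) + M)/2) = -(-4 - (M - 26*j + M*j)/2) = -(-4 + (13*j - M/2 - M*j/2)) = -(-4 + 13*j - M/2 - M*j/2) = 4 + M/2 - 13*j + M*j/2)
p((k + 7)*13, -703) - 1*(-326509) = (4 + (½)*(-703) - 13*(5 + 7)*13 + (½)*(-703)*((5 + 7)*13)) - 1*(-326509) = (4 - 703/2 - 156*13 + (½)*(-703)*(12*13)) + 326509 = (4 - 703/2 - 13*156 + (½)*(-703)*156) + 326509 = (4 - 703/2 - 2028 - 54834) + 326509 = -114419/2 + 326509 = 538599/2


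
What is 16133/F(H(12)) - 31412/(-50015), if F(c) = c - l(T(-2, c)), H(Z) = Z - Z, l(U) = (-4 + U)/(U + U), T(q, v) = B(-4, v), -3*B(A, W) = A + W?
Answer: 806923407/50015 ≈ 16134.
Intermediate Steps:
B(A, W) = -A/3 - W/3 (B(A, W) = -(A + W)/3 = -A/3 - W/3)
T(q, v) = 4/3 - v/3 (T(q, v) = -1/3*(-4) - v/3 = 4/3 - v/3)
l(U) = (-4 + U)/(2*U) (l(U) = (-4 + U)/((2*U)) = (-4 + U)*(1/(2*U)) = (-4 + U)/(2*U))
H(Z) = 0
F(c) = c - (-8/3 - c/3)/(2*(4/3 - c/3)) (F(c) = c - (-4 + (4/3 - c/3))/(2*(4/3 - c/3)) = c - (-8/3 - c/3)/(2*(4/3 - c/3)))
16133/F(H(12)) - 31412/(-50015) = 16133/(((-4 - 1/2*0 + 0*(-4 + 0))/(-4 + 0))) - 31412/(-50015) = 16133/(((-4 + 0 + 0*(-4))/(-4))) - 31412*(-1/50015) = 16133/((-(-4 + 0 + 0)/4)) + 31412/50015 = 16133/((-1/4*(-4))) + 31412/50015 = 16133/1 + 31412/50015 = 16133*1 + 31412/50015 = 16133 + 31412/50015 = 806923407/50015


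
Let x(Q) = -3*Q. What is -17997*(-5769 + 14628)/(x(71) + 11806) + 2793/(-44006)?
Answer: -7016147603787/510161558 ≈ -13753.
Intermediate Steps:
-17997*(-5769 + 14628)/(x(71) + 11806) + 2793/(-44006) = -17997*(-5769 + 14628)/(-3*71 + 11806) + 2793/(-44006) = -17997*8859/(-213 + 11806) + 2793*(-1/44006) = -17997/(11593*(1/8859)) - 2793/44006 = -17997/11593/8859 - 2793/44006 = -17997*8859/11593 - 2793/44006 = -159435423/11593 - 2793/44006 = -7016147603787/510161558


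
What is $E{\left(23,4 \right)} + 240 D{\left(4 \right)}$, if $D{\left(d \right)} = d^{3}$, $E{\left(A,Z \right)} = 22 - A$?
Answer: $15359$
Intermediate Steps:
$E{\left(23,4 \right)} + 240 D{\left(4 \right)} = \left(22 - 23\right) + 240 \cdot 4^{3} = \left(22 - 23\right) + 240 \cdot 64 = -1 + 15360 = 15359$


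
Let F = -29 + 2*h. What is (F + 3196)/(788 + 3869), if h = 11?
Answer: 3189/4657 ≈ 0.68478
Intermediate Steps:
F = -7 (F = -29 + 2*11 = -29 + 22 = -7)
(F + 3196)/(788 + 3869) = (-7 + 3196)/(788 + 3869) = 3189/4657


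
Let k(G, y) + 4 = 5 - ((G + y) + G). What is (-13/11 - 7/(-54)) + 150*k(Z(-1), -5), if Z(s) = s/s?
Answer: 355775/594 ≈ 598.95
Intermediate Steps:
Z(s) = 1
k(G, y) = 1 - y - 2*G (k(G, y) = -4 + (5 - ((G + y) + G)) = -4 + (5 - (y + 2*G)) = -4 + (5 + (-y - 2*G)) = -4 + (5 - y - 2*G) = 1 - y - 2*G)
(-13/11 - 7/(-54)) + 150*k(Z(-1), -5) = (-13/11 - 7/(-54)) + 150*(1 - 1*(-5) - 2*1) = (-13*1/11 - 7*(-1/54)) + 150*(1 + 5 - 2) = (-13/11 + 7/54) + 150*4 = -625/594 + 600 = 355775/594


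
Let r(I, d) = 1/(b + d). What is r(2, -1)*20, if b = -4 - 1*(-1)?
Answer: -5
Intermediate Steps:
b = -3 (b = -4 + 1 = -3)
r(I, d) = 1/(-3 + d)
r(2, -1)*20 = 20/(-3 - 1) = 20/(-4) = -¼*20 = -5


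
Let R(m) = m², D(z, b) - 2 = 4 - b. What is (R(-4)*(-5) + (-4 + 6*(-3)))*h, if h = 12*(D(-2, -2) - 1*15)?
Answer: 8568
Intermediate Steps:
D(z, b) = 6 - b (D(z, b) = 2 + (4 - b) = 6 - b)
h = -84 (h = 12*((6 - 1*(-2)) - 1*15) = 12*((6 + 2) - 15) = 12*(8 - 15) = 12*(-7) = -84)
(R(-4)*(-5) + (-4 + 6*(-3)))*h = ((-4)²*(-5) + (-4 + 6*(-3)))*(-84) = (16*(-5) + (-4 - 18))*(-84) = (-80 - 22)*(-84) = -102*(-84) = 8568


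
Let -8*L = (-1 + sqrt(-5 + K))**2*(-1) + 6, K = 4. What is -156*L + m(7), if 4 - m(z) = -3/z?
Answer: 850/7 + 39*I ≈ 121.43 + 39.0*I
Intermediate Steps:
m(z) = 4 + 3/z (m(z) = 4 - (-3)/z = 4 + 3/z)
L = -3/4 + (-1 + I)**2/8 (L = -((-1 + sqrt(-5 + 4))**2*(-1) + 6)/8 = -((-1 + sqrt(-1))**2*(-1) + 6)/8 = -((-1 + I)**2*(-1) + 6)/8 = -(-(-1 + I)**2 + 6)/8 = -(6 - (-1 + I)**2)/8 = -3/4 + (-1 + I)**2/8 ≈ -0.75 - 0.25*I)
-156*L + m(7) = -156*(-3/4 - I/4) + (4 + 3/7) = (117 + 39*I) + (4 + 3*(1/7)) = (117 + 39*I) + (4 + 3/7) = (117 + 39*I) + 31/7 = 850/7 + 39*I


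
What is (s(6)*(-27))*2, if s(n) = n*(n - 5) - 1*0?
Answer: -324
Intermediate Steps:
s(n) = n*(-5 + n) (s(n) = n*(-5 + n) + 0 = n*(-5 + n))
(s(6)*(-27))*2 = ((6*(-5 + 6))*(-27))*2 = ((6*1)*(-27))*2 = (6*(-27))*2 = -162*2 = -324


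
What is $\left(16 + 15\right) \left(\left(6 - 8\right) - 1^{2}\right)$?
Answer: $-93$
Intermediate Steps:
$\left(16 + 15\right) \left(\left(6 - 8\right) - 1^{2}\right) = 31 \left(\left(6 - 8\right) - 1\right) = 31 \left(-2 - 1\right) = 31 \left(-3\right) = -93$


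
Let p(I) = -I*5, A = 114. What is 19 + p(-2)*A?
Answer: 1159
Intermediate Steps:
p(I) = -5*I
19 + p(-2)*A = 19 - 5*(-2)*114 = 19 + 10*114 = 19 + 1140 = 1159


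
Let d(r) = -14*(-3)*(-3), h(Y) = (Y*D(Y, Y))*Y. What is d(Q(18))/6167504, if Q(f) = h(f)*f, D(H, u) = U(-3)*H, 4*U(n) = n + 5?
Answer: -9/440536 ≈ -2.0430e-5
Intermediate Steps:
U(n) = 5/4 + n/4 (U(n) = (n + 5)/4 = (5 + n)/4 = 5/4 + n/4)
D(H, u) = H/2 (D(H, u) = (5/4 + (1/4)*(-3))*H = (5/4 - 3/4)*H = H/2)
h(Y) = Y**3/2 (h(Y) = (Y*(Y/2))*Y = (Y**2/2)*Y = Y**3/2)
Q(f) = f**4/2 (Q(f) = (f**3/2)*f = f**4/2)
d(r) = -126 (d(r) = 42*(-3) = -126)
d(Q(18))/6167504 = -126/6167504 = -126*1/6167504 = -9/440536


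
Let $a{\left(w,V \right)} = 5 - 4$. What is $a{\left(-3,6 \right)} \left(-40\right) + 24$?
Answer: $-16$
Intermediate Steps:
$a{\left(w,V \right)} = 1$
$a{\left(-3,6 \right)} \left(-40\right) + 24 = 1 \left(-40\right) + 24 = -40 + 24 = -16$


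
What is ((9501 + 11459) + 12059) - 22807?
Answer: 10212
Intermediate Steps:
((9501 + 11459) + 12059) - 22807 = (20960 + 12059) - 22807 = 33019 - 22807 = 10212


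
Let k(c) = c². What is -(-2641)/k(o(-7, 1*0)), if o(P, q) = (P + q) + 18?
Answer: 2641/121 ≈ 21.826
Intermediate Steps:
o(P, q) = 18 + P + q
-(-2641)/k(o(-7, 1*0)) = -(-2641)/((18 - 7 + 1*0)²) = -(-2641)/((18 - 7 + 0)²) = -(-2641)/(11²) = -(-2641)/121 = -1*(-2641/121) = 2641/121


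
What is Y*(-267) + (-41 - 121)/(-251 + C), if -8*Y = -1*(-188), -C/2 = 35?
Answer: 1342851/214 ≈ 6275.0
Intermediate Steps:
C = -70 (C = -2*35 = -70)
Y = -47/2 (Y = -(-1)*(-188)/8 = -⅛*188 = -47/2 ≈ -23.500)
Y*(-267) + (-41 - 121)/(-251 + C) = -47/2*(-267) + (-41 - 121)/(-251 - 70) = 12549/2 - 162/(-321) = 12549/2 - 162*(-1/321) = 12549/2 + 54/107 = 1342851/214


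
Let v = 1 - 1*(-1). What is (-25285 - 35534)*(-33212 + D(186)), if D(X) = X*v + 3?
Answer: 1997113503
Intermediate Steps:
v = 2 (v = 1 + 1 = 2)
D(X) = 3 + 2*X (D(X) = X*2 + 3 = 2*X + 3 = 3 + 2*X)
(-25285 - 35534)*(-33212 + D(186)) = (-25285 - 35534)*(-33212 + (3 + 2*186)) = -60819*(-33212 + (3 + 372)) = -60819*(-33212 + 375) = -60819*(-32837) = 1997113503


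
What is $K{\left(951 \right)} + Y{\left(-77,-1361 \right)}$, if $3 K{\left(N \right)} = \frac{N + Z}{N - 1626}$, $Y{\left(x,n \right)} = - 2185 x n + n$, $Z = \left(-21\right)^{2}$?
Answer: $- \frac{154563394514}{675} \approx -2.2898 \cdot 10^{8}$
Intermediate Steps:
$Z = 441$
$Y{\left(x,n \right)} = n - 2185 n x$ ($Y{\left(x,n \right)} = - 2185 n x + n = n - 2185 n x$)
$K{\left(N \right)} = \frac{441 + N}{3 \left(-1626 + N\right)}$ ($K{\left(N \right)} = \frac{\left(N + 441\right) \frac{1}{N - 1626}}{3} = \frac{\left(441 + N\right) \frac{1}{N - 1626}}{3} = \frac{\left(441 + N\right) \frac{1}{-1626 + N}}{3} = \frac{\frac{1}{-1626 + N} \left(441 + N\right)}{3} = \frac{441 + N}{3 \left(-1626 + N\right)}$)
$K{\left(951 \right)} + Y{\left(-77,-1361 \right)} = \frac{441 + 951}{3 \left(-1626 + 951\right)} - 1361 \left(1 - -168245\right) = \frac{1}{3} \frac{1}{-675} \cdot 1392 - 1361 \left(1 + 168245\right) = \frac{1}{3} \left(- \frac{1}{675}\right) 1392 - 228982806 = - \frac{464}{675} - 228982806 = - \frac{154563394514}{675}$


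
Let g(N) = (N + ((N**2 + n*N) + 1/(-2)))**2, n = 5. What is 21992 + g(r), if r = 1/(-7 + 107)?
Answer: 2199219351201/100000000 ≈ 21992.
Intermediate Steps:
r = 1/100 ≈ 0.010000
g(N) = (-1/2 + N**2 + 6*N)**2 (g(N) = (N + ((N**2 + 5*N) + 1/(-2)))**2 = (N + ((N**2 + 5*N) - 1/2))**2 = (N + (-1/2 + N**2 + 5*N))**2 = (-1/2 + N**2 + 6*N)**2)
21992 + g(r) = 21992 + (-1 + 2*(1/100)**2 + 12*(1/100))**2/4 = 21992 + (-1 + 2*(1/10000) + 3/25)**2/4 = 21992 + (-1 + 1/5000 + 3/25)**2/4 = 21992 + (-4399/5000)**2/4 = 21992 + (1/4)*(19351201/25000000) = 21992 + 19351201/100000000 = 2199219351201/100000000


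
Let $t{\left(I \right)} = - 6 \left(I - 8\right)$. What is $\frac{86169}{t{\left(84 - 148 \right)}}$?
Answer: $\frac{28723}{144} \approx 199.47$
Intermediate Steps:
$t{\left(I \right)} = 48 - 6 I$ ($t{\left(I \right)} = - 6 \left(-8 + I\right) = 48 - 6 I$)
$\frac{86169}{t{\left(84 - 148 \right)}} = \frac{86169}{48 - 6 \left(84 - 148\right)} = \frac{86169}{48 - -384} = \frac{86169}{48 + 384} = \frac{86169}{432} = 86169 \cdot \frac{1}{432} = \frac{28723}{144}$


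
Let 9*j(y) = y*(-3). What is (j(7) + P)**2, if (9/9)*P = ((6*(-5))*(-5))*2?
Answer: 797449/9 ≈ 88606.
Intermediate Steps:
j(y) = -y/3 (j(y) = (y*(-3))/9 = (-3*y)/9 = -y/3)
P = 300 (P = ((6*(-5))*(-5))*2 = -30*(-5)*2 = 150*2 = 300)
(j(7) + P)**2 = (-1/3*7 + 300)**2 = (-7/3 + 300)**2 = (893/3)**2 = 797449/9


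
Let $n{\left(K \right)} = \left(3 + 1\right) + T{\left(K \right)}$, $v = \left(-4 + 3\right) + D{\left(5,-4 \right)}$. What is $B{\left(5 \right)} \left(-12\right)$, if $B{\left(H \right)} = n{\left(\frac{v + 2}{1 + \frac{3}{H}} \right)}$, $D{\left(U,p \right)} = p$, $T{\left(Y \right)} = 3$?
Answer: $-84$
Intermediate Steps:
$v = -5$ ($v = \left(-4 + 3\right) - 4 = -1 - 4 = -5$)
$n{\left(K \right)} = 7$ ($n{\left(K \right)} = \left(3 + 1\right) + 3 = 4 + 3 = 7$)
$B{\left(H \right)} = 7$
$B{\left(5 \right)} \left(-12\right) = 7 \left(-12\right) = -84$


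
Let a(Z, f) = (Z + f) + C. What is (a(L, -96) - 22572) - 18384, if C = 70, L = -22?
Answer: -41004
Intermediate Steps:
a(Z, f) = 70 + Z + f (a(Z, f) = (Z + f) + 70 = 70 + Z + f)
(a(L, -96) - 22572) - 18384 = ((70 - 22 - 96) - 22572) - 18384 = (-48 - 22572) - 18384 = -22620 - 18384 = -41004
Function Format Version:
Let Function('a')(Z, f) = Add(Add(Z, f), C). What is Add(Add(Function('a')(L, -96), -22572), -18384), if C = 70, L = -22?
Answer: -41004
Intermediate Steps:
Function('a')(Z, f) = Add(70, Z, f) (Function('a')(Z, f) = Add(Add(Z, f), 70) = Add(70, Z, f))
Add(Add(Function('a')(L, -96), -22572), -18384) = Add(Add(Add(70, -22, -96), -22572), -18384) = Add(Add(-48, -22572), -18384) = Add(-22620, -18384) = -41004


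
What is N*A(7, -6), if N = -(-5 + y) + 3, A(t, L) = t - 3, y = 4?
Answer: 16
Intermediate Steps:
A(t, L) = -3 + t
N = 4 (N = -(-5 + 4) + 3 = -1*(-1) + 3 = 1 + 3 = 4)
N*A(7, -6) = 4*(-3 + 7) = 4*4 = 16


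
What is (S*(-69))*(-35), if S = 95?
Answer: 229425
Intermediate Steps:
(S*(-69))*(-35) = (95*(-69))*(-35) = -6555*(-35) = 229425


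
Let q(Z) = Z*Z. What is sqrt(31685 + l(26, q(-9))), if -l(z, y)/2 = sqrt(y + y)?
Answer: sqrt(31685 - 18*sqrt(2)) ≈ 177.93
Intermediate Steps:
q(Z) = Z**2
l(z, y) = -2*sqrt(2)*sqrt(y) (l(z, y) = -2*sqrt(y + y) = -2*sqrt(2)*sqrt(y))
sqrt(31685 + l(26, q(-9))) = sqrt(31685 - 2*sqrt(2)*sqrt((-9)**2)) = sqrt(31685 - 2*sqrt(2)*sqrt(81)) = sqrt(31685 - 2*sqrt(2)*9) = sqrt(31685 - 18*sqrt(2))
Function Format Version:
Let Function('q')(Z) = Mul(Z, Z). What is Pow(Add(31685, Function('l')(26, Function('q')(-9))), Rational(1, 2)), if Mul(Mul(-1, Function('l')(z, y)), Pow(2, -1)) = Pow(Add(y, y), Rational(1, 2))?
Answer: Pow(Add(31685, Mul(-18, Pow(2, Rational(1, 2)))), Rational(1, 2)) ≈ 177.93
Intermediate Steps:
Function('q')(Z) = Pow(Z, 2)
Function('l')(z, y) = Mul(-2, Pow(2, Rational(1, 2)), Pow(y, Rational(1, 2))) (Function('l')(z, y) = Mul(-2, Pow(Add(y, y), Rational(1, 2))) = Mul(-2, Pow(Mul(2, y), Rational(1, 2))) = Mul(-2, Mul(Pow(2, Rational(1, 2)), Pow(y, Rational(1, 2)))) = Mul(-2, Pow(2, Rational(1, 2)), Pow(y, Rational(1, 2))))
Pow(Add(31685, Function('l')(26, Function('q')(-9))), Rational(1, 2)) = Pow(Add(31685, Mul(-2, Pow(2, Rational(1, 2)), Pow(Pow(-9, 2), Rational(1, 2)))), Rational(1, 2)) = Pow(Add(31685, Mul(-2, Pow(2, Rational(1, 2)), Pow(81, Rational(1, 2)))), Rational(1, 2)) = Pow(Add(31685, Mul(-2, Pow(2, Rational(1, 2)), 9)), Rational(1, 2)) = Pow(Add(31685, Mul(-18, Pow(2, Rational(1, 2)))), Rational(1, 2))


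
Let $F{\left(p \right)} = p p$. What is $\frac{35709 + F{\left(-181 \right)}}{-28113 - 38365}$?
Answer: $- \frac{34235}{33239} \approx -1.03$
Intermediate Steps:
$F{\left(p \right)} = p^{2}$
$\frac{35709 + F{\left(-181 \right)}}{-28113 - 38365} = \frac{35709 + \left(-181\right)^{2}}{-28113 - 38365} = \frac{35709 + 32761}{-66478} = 68470 \left(- \frac{1}{66478}\right) = - \frac{34235}{33239}$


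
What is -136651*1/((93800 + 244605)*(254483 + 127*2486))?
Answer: -136651/192960223025 ≈ -7.0818e-7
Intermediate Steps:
-136651*1/((93800 + 244605)*(254483 + 127*2486)) = -136651*1/(338405*(254483 + 315722)) = -136651/(570205*338405) = -136651/192960223025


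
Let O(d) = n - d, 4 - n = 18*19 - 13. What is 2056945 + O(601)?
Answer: 2056019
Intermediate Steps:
n = -325 (n = 4 - (18*19 - 13) = 4 - (342 - 13) = 4 - 1*329 = 4 - 329 = -325)
O(d) = -325 - d
2056945 + O(601) = 2056945 + (-325 - 1*601) = 2056945 + (-325 - 601) = 2056945 - 926 = 2056019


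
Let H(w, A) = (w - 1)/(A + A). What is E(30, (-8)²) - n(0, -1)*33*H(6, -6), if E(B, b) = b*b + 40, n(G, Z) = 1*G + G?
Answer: 4136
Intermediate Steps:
H(w, A) = (-1 + w)/(2*A) (H(w, A) = (-1 + w)/((2*A)) = (-1 + w)*(1/(2*A)) = (-1 + w)/(2*A))
n(G, Z) = 2*G (n(G, Z) = G + G = 2*G)
E(B, b) = 40 + b² (E(B, b) = b² + 40 = 40 + b²)
E(30, (-8)²) - n(0, -1)*33*H(6, -6) = (40 + ((-8)²)²) - (2*0)*33*(½)*(-1 + 6)/(-6) = (40 + 64²) - 0*33*(½)*(-⅙)*5 = (40 + 4096) - 0*(-5)/12 = 4136 - 1*0 = 4136 + 0 = 4136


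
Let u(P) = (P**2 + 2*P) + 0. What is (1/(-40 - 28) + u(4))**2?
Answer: 2660161/4624 ≈ 575.29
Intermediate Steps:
u(P) = P**2 + 2*P
(1/(-40 - 28) + u(4))**2 = (1/(-40 - 28) + 4*(2 + 4))**2 = (1/(-68) + 4*6)**2 = (-1/68 + 24)**2 = (1631/68)**2 = 2660161/4624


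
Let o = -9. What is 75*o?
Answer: -675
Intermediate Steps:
75*o = 75*(-9) = -675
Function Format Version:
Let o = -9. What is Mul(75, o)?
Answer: -675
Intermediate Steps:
Mul(75, o) = Mul(75, -9) = -675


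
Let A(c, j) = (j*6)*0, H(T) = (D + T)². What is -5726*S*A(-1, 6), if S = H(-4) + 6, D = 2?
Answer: 0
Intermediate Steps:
H(T) = (2 + T)²
A(c, j) = 0 (A(c, j) = (6*j)*0 = 0)
S = 10 (S = (2 - 4)² + 6 = (-2)² + 6 = 4 + 6 = 10)
-5726*S*A(-1, 6) = -5726*10*0 = -0 = -5726*0 = 0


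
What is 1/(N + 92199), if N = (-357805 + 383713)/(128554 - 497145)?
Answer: 368591/33983695701 ≈ 1.0846e-5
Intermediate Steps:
N = -25908/368591 (N = 25908/(-368591) = 25908*(-1/368591) = -25908/368591 ≈ -0.070289)
1/(N + 92199) = 1/(-25908/368591 + 92199) = 1/(33983695701/368591) = 368591/33983695701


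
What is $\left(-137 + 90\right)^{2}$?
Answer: $2209$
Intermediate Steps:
$\left(-137 + 90\right)^{2} = \left(-47\right)^{2} = 2209$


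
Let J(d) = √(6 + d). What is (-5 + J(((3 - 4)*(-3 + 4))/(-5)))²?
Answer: (25 - √155)²/25 ≈ 6.3002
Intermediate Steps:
(-5 + J(((3 - 4)*(-3 + 4))/(-5)))² = (-5 + √(6 + ((3 - 4)*(-3 + 4))/(-5)))² = (-5 + √(6 - 1*1*(-⅕)))² = (-5 + √(6 - 1*(-⅕)))² = (-5 + √(6 + ⅕))² = (-5 + √(31/5))² = (-5 + √155/5)²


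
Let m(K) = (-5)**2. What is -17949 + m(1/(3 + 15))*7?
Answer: -17774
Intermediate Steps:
m(K) = 25
-17949 + m(1/(3 + 15))*7 = -17949 + 25*7 = -17949 + 175 = -17774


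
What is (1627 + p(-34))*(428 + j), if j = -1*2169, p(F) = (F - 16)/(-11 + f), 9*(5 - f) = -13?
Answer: -116920337/41 ≈ -2.8517e+6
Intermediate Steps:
f = 58/9 (f = 5 - ⅑*(-13) = 5 + 13/9 = 58/9 ≈ 6.4444)
p(F) = 144/41 - 9*F/41 (p(F) = (F - 16)/(-11 + 58/9) = (-16 + F)/(-41/9) = (-16 + F)*(-9/41) = 144/41 - 9*F/41)
j = -2169
(1627 + p(-34))*(428 + j) = (1627 + (144/41 - 9/41*(-34)))*(428 - 2169) = (1627 + (144/41 + 306/41))*(-1741) = (1627 + 450/41)*(-1741) = (67157/41)*(-1741) = -116920337/41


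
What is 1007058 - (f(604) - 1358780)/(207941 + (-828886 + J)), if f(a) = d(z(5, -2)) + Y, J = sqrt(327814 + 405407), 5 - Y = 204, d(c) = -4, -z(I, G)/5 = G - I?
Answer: 388292482842597697/385571959804 - 4076949*sqrt(81469)/385571959804 ≈ 1.0071e+6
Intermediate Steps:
z(I, G) = -5*G + 5*I (z(I, G) = -5*(G - I) = -5*G + 5*I)
Y = -199 (Y = 5 - 1*204 = 5 - 204 = -199)
J = 3*sqrt(81469) (J = sqrt(733221) = 3*sqrt(81469) ≈ 856.28)
f(a) = -203 (f(a) = -4 - 199 = -203)
1007058 - (f(604) - 1358780)/(207941 + (-828886 + J)) = 1007058 - (-203 - 1358780)/(207941 + (-828886 + 3*sqrt(81469))) = 1007058 - (-1358983)/(-620945 + 3*sqrt(81469)) = 1007058 + 1358983/(-620945 + 3*sqrt(81469))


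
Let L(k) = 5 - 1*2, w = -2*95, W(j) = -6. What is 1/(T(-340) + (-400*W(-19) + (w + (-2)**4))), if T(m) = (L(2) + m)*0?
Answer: 1/2226 ≈ 0.00044924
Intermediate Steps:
w = -190
L(k) = 3 (L(k) = 5 - 2 = 3)
T(m) = 0 (T(m) = (3 + m)*0 = 0)
1/(T(-340) + (-400*W(-19) + (w + (-2)**4))) = 1/(0 + (-400*(-6) + (-190 + (-2)**4))) = 1/(0 + (2400 + (-190 + 16))) = 1/(0 + (2400 - 174)) = 1/(0 + 2226) = 1/2226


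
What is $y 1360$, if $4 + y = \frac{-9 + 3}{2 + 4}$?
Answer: $-6800$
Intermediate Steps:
$y = -5$ ($y = -4 + \frac{-9 + 3}{2 + 4} = -4 - \frac{6}{6} = -4 - 1 = -5$)
$y 1360 = \left(-5\right) 1360 = -6800$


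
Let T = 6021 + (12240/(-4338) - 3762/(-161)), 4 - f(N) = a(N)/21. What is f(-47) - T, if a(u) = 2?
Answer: -702799423/116403 ≈ -6037.6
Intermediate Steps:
f(N) = 82/21 (f(N) = 4 - 2/21 = 82/21)
T = 234417983/38801 (T = 6021 + (12240*(-1/4338) - 3762*(-1/161)) = 6021 + (-680/241 + 3762/161) = 6021 + 797162/38801 = 234417983/38801 ≈ 6041.5)
f(-47) - T = 82/21 - 1*234417983/38801 = 82/21 - 234417983/38801 = -702799423/116403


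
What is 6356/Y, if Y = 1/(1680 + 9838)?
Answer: 73208408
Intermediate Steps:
Y = 1/11518 ≈ 8.6821e-5
6356/Y = 6356/(1/11518) = 6356*11518 = 73208408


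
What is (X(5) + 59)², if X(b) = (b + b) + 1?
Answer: 4900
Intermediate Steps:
X(b) = 1 + 2*b (X(b) = 2*b + 1 = 1 + 2*b)
(X(5) + 59)² = ((1 + 2*5) + 59)² = ((1 + 10) + 59)² = (11 + 59)² = 70² = 4900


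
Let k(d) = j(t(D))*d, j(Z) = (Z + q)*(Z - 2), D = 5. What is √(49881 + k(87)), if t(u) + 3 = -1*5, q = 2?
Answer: √55101 ≈ 234.74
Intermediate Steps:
t(u) = -8 (t(u) = -3 - 1*5 = -3 - 5 = -8)
j(Z) = (-2 + Z)*(2 + Z) (j(Z) = (Z + 2)*(Z - 2) = (2 + Z)*(-2 + Z) = (-2 + Z)*(2 + Z))
k(d) = 60*d (k(d) = (-4 + (-8)²)*d = (-4 + 64)*d = 60*d)
√(49881 + k(87)) = √(49881 + 60*87) = √(49881 + 5220) = √55101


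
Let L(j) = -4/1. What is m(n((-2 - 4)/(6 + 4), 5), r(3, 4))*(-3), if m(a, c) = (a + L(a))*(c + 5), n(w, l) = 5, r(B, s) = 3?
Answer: -24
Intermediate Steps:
L(j) = -4 (L(j) = -4*1 = -4)
m(a, c) = (-4 + a)*(5 + c) (m(a, c) = (a - 4)*(c + 5) = (-4 + a)*(5 + c))
m(n((-2 - 4)/(6 + 4), 5), r(3, 4))*(-3) = (-20 - 4*3 + 5*5 + 5*3)*(-3) = (-20 - 12 + 25 + 15)*(-3) = 8*(-3) = -24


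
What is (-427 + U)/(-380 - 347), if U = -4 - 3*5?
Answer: 446/727 ≈ 0.61348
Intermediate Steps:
U = -19 (U = -4 - 15 = -19)
(-427 + U)/(-380 - 347) = (-427 - 19)/(-380 - 347) = -446/(-727) = -446*(-1/727) = 446/727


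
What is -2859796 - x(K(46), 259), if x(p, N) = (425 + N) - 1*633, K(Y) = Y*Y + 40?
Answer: -2859847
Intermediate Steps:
K(Y) = 40 + Y² (K(Y) = Y² + 40 = 40 + Y²)
x(p, N) = -208 + N (x(p, N) = (425 + N) - 633 = -208 + N)
-2859796 - x(K(46), 259) = -2859796 - (-208 + 259) = -2859796 - 1*51 = -2859796 - 51 = -2859847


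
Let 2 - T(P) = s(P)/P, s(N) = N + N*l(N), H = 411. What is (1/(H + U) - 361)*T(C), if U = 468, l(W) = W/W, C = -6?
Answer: 0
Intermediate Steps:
l(W) = 1
s(N) = 2*N (s(N) = N + N*1 = N + N = 2*N)
T(P) = 0 (T(P) = 2 - 2*P/P = 2 - 1*2 = 2 - 2 = 0)
(1/(H + U) - 361)*T(C) = (1/(411 + 468) - 361)*0 = (1/879 - 361)*0 = -317318/879*0 = 0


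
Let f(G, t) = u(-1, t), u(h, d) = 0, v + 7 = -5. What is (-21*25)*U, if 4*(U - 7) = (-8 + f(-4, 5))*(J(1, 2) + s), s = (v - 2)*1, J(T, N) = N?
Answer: -16275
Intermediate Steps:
v = -12 (v = -7 - 5 = -12)
f(G, t) = 0
s = -14 (s = (-12 - 2)*1 = -14*1 = -14)
U = 31 (U = 7 + ((-8 + 0)*(2 - 14))/4 = 7 + (-8*(-12))/4 = 7 + (1/4)*96 = 7 + 24 = 31)
(-21*25)*U = -21*25*31 = -525*31 = -16275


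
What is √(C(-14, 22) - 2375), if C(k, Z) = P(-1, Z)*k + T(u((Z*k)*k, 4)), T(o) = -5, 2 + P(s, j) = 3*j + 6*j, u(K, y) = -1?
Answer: 2*I*√1281 ≈ 71.582*I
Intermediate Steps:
P(s, j) = -2 + 9*j (P(s, j) = -2 + (3*j + 6*j) = -2 + 9*j)
C(k, Z) = -5 + k*(-2 + 9*Z) (C(k, Z) = (-2 + 9*Z)*k - 5 = k*(-2 + 9*Z) - 5 = -5 + k*(-2 + 9*Z))
√(C(-14, 22) - 2375) = √((-5 - 14*(-2 + 9*22)) - 2375) = √((-5 - 14*(-2 + 198)) - 2375) = √((-5 - 14*196) - 2375) = √((-5 - 2744) - 2375) = √(-2749 - 2375) = √(-5124) = 2*I*√1281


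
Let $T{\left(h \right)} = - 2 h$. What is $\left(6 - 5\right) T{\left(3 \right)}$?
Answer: $-6$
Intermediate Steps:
$\left(6 - 5\right) T{\left(3 \right)} = \left(6 - 5\right) \left(\left(-2\right) 3\right) = 1 \left(-6\right) = -6$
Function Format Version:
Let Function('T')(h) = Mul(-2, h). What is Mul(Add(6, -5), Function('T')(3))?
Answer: -6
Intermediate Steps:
Mul(Add(6, -5), Function('T')(3)) = Mul(Add(6, -5), Mul(-2, 3)) = Mul(1, -6) = -6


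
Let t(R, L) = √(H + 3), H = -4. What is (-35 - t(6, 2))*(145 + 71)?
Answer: -7560 - 216*I ≈ -7560.0 - 216.0*I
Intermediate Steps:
t(R, L) = I (t(R, L) = √(-4 + 3) = √(-1) = I)
(-35 - t(6, 2))*(145 + 71) = (-35 - I)*(145 + 71) = (-35 - I)*216 = -7560 - 216*I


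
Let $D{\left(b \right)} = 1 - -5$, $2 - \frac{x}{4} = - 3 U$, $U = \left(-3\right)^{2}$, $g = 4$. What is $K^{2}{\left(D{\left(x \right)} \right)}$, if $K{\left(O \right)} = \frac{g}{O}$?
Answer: $\frac{4}{9} \approx 0.44444$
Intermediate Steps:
$U = 9$
$x = 116$ ($x = 8 - 4 \left(\left(-3\right) 9\right) = 8 - -108 = 8 + 108 = 116$)
$D{\left(b \right)} = 6$ ($D{\left(b \right)} = 1 + 5 = 6$)
$K{\left(O \right)} = \frac{4}{O}$
$K^{2}{\left(D{\left(x \right)} \right)} = \left(\frac{4}{6}\right)^{2} = \left(4 \cdot \frac{1}{6}\right)^{2} = \left(\frac{2}{3}\right)^{2} = \frac{4}{9}$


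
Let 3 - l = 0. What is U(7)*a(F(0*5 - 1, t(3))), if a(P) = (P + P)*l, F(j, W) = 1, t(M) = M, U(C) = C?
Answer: 42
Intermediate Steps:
l = 3 (l = 3 - 1*0 = 3 + 0 = 3)
a(P) = 6*P (a(P) = (P + P)*3 = (2*P)*3 = 6*P)
U(7)*a(F(0*5 - 1, t(3))) = 7*(6*1) = 7*6 = 42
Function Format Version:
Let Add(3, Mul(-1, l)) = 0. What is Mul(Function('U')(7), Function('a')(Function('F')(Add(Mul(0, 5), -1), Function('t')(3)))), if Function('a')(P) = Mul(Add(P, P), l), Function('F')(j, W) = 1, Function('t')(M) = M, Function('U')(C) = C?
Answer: 42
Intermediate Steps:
l = 3 (l = Add(3, Mul(-1, 0)) = Add(3, 0) = 3)
Function('a')(P) = Mul(6, P) (Function('a')(P) = Mul(Add(P, P), 3) = Mul(Mul(2, P), 3) = Mul(6, P))
Mul(Function('U')(7), Function('a')(Function('F')(Add(Mul(0, 5), -1), Function('t')(3)))) = Mul(7, Mul(6, 1)) = Mul(7, 6) = 42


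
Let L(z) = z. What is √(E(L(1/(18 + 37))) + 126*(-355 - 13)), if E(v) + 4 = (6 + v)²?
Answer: 3*I*√15573971/55 ≈ 215.26*I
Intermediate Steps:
E(v) = -4 + (6 + v)²
√(E(L(1/(18 + 37))) + 126*(-355 - 13)) = √((-4 + (6 + 1/(18 + 37))²) + 126*(-355 - 13)) = √((-4 + (6 + 1/55)²) + 126*(-368)) = √((-4 + (6 + 1/55)²) - 46368) = √((-4 + (331/55)²) - 46368) = √((-4 + 109561/3025) - 46368) = √(97461/3025 - 46368) = √(-140165739/3025) = 3*I*√15573971/55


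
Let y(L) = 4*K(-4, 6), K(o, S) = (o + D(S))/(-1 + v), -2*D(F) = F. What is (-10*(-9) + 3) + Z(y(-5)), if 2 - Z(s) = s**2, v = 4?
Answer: 71/9 ≈ 7.8889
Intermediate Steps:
D(F) = -F/2
K(o, S) = -S/6 + o/3 (K(o, S) = (o - S/2)/(-1 + 4) = (o - S/2)/3 = (o - S/2)*(1/3) = -S/6 + o/3)
y(L) = -28/3 (y(L) = 4*(-1/6*6 + (1/3)*(-4)) = 4*(-1 - 4/3) = 4*(-7/3) = -28/3)
Z(s) = 2 - s**2
(-10*(-9) + 3) + Z(y(-5)) = (-10*(-9) + 3) + (2 - (-28/3)**2) = (90 + 3) + (2 - 1*784/9) = 93 + (2 - 784/9) = 93 - 766/9 = 71/9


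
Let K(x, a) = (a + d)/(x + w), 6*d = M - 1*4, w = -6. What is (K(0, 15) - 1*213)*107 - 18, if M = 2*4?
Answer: -415591/18 ≈ -23088.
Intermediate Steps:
M = 8
d = ⅔ (d = (8 - 1*4)/6 = (8 - 4)/6 = (⅙)*4 = ⅔ ≈ 0.66667)
K(x, a) = (⅔ + a)/(-6 + x) (K(x, a) = (a + ⅔)/(x - 6) = (⅔ + a)/(-6 + x))
(K(0, 15) - 1*213)*107 - 18 = ((⅔ + 15)/(-6 + 0) - 1*213)*107 - 18 = ((47/3)/(-6) - 213)*107 - 18 = (-⅙*47/3 - 213)*107 - 18 = (-47/18 - 213)*107 - 18 = -3881/18*107 - 18 = -415267/18 - 18 = -415591/18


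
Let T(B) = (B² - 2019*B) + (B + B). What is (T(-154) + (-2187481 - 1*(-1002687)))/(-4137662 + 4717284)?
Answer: -425230/289811 ≈ -1.4673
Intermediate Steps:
T(B) = B² - 2017*B (T(B) = (B² - 2019*B) + 2*B = B² - 2017*B)
(T(-154) + (-2187481 - 1*(-1002687)))/(-4137662 + 4717284) = (-154*(-2017 - 154) + (-2187481 - 1*(-1002687)))/(-4137662 + 4717284) = (-154*(-2171) + (-2187481 + 1002687))/579622 = (334334 - 1184794)*(1/579622) = -850460*1/579622 = -425230/289811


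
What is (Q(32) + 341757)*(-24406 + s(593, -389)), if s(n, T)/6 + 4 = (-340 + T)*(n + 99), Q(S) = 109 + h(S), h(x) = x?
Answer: -1043212169724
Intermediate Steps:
Q(S) = 109 + S
s(n, T) = -24 + 6*(-340 + T)*(99 + n) (s(n, T) = -24 + 6*((-340 + T)*(n + 99)) = -24 + 6*((-340 + T)*(99 + n)) = -24 + 6*(-340 + T)*(99 + n))
(Q(32) + 341757)*(-24406 + s(593, -389)) = ((109 + 32) + 341757)*(-24406 + (-201984 - 2040*593 + 594*(-389) + 6*(-389)*593)) = (141 + 341757)*(-24406 + (-201984 - 1209720 - 231066 - 1384062)) = 341898*(-24406 - 3026832) = 341898*(-3051238) = -1043212169724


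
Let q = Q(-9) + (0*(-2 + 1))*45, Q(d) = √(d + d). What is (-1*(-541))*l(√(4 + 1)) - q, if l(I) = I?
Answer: 541*√5 - 3*I*√2 ≈ 1209.7 - 4.2426*I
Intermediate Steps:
Q(d) = √2*√d (Q(d) = √(2*d) = √2*√d)
q = 3*I*√2 (q = √2*√(-9) + (0*(-2 + 1))*45 = √2*(3*I) + (0*(-1))*45 = 3*I*√2 + 0*45 = 3*I*√2 + 0 = 3*I*√2 ≈ 4.2426*I)
(-1*(-541))*l(√(4 + 1)) - q = (-1*(-541))*√(4 + 1) - 3*I*√2 = 541*√5 - 3*I*√2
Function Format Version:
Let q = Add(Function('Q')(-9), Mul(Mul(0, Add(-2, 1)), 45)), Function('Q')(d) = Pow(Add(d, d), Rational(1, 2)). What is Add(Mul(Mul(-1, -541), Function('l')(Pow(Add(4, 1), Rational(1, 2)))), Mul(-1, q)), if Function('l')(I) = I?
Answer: Add(Mul(541, Pow(5, Rational(1, 2))), Mul(-3, I, Pow(2, Rational(1, 2)))) ≈ Add(1209.7, Mul(-4.2426, I))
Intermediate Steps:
Function('Q')(d) = Mul(Pow(2, Rational(1, 2)), Pow(d, Rational(1, 2))) (Function('Q')(d) = Pow(Mul(2, d), Rational(1, 2)) = Mul(Pow(2, Rational(1, 2)), Pow(d, Rational(1, 2))))
q = Mul(3, I, Pow(2, Rational(1, 2))) (q = Add(Mul(Pow(2, Rational(1, 2)), Pow(-9, Rational(1, 2))), Mul(Mul(0, Add(-2, 1)), 45)) = Add(Mul(Pow(2, Rational(1, 2)), Mul(3, I)), Mul(Mul(0, -1), 45)) = Add(Mul(3, I, Pow(2, Rational(1, 2))), Mul(0, 45)) = Add(Mul(3, I, Pow(2, Rational(1, 2))), 0) = Mul(3, I, Pow(2, Rational(1, 2))) ≈ Mul(4.2426, I))
Add(Mul(Mul(-1, -541), Function('l')(Pow(Add(4, 1), Rational(1, 2)))), Mul(-1, q)) = Add(Mul(Mul(-1, -541), Pow(Add(4, 1), Rational(1, 2))), Mul(-1, Mul(3, I, Pow(2, Rational(1, 2))))) = Add(Mul(541, Pow(5, Rational(1, 2))), Mul(-3, I, Pow(2, Rational(1, 2))))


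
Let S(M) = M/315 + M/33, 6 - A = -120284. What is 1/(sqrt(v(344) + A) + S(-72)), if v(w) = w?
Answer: 178640/8940056733 + 148225*sqrt(120634)/17880113466 ≈ 0.0028993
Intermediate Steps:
A = 120290 (A = 6 - 1*(-120284) = 6 + 120284 = 120290)
S(M) = 116*M/3465 (S(M) = M*(1/315) + M*(1/33) = M/315 + M/33 = 116*M/3465)
1/(sqrt(v(344) + A) + S(-72)) = 1/(sqrt(344 + 120290) + (116/3465)*(-72)) = 1/(sqrt(120634) - 928/385) = 1/(-928/385 + sqrt(120634))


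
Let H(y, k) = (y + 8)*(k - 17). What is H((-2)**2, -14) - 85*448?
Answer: -38452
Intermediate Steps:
H(y, k) = (-17 + k)*(8 + y) (H(y, k) = (8 + y)*(-17 + k) = (-17 + k)*(8 + y))
H((-2)**2, -14) - 85*448 = (-136 - 17*(-2)**2 + 8*(-14) - 14*(-2)**2) - 85*448 = (-136 - 17*4 - 112 - 14*4) - 38080 = (-136 - 68 - 112 - 56) - 38080 = -372 - 38080 = -38452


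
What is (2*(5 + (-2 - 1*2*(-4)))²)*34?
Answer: 8228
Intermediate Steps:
(2*(5 + (-2 - 1*2*(-4)))²)*34 = (2*(5 + (-2 - 2*(-4)))²)*34 = (2*(5 + (-2 + 8))²)*34 = (2*(5 + 6)²)*34 = (2*11²)*34 = (2*121)*34 = 242*34 = 8228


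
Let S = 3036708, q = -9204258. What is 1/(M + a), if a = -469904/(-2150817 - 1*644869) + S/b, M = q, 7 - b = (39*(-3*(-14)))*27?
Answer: -61811219617/568930647101207542 ≈ -1.0864e-7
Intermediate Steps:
b = -44219 (b = 7 - 39*(-3*(-14))*27 = 7 - 39*42*27 = 7 - 1638*27 = 7 - 1*44226 = 7 - 44226 = -44219)
M = -9204258
a = -4234451678356/61811219617 (a = -469904/(-2150817 - 1*644869) + 3036708/(-44219) = -469904/(-2150817 - 644869) + 3036708*(-1/44219) = -469904/(-2795686) - 3036708/44219 = -469904*(-1/2795686) - 3036708/44219 = 234952/1397843 - 3036708/44219 = -4234451678356/61811219617 ≈ -68.506)
1/(M + a) = 1/(-9204258 - 4234451678356/61811219617) = 1/(-568930647101207542/61811219617) = -61811219617/568930647101207542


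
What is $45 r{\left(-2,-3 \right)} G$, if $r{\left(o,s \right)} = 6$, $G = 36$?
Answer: $9720$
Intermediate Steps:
$45 r{\left(-2,-3 \right)} G = 45 \cdot 6 \cdot 36 = 270 \cdot 36 = 9720$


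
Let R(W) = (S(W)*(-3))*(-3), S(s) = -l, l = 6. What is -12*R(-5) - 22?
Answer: 626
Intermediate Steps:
S(s) = -6 (S(s) = -1*6 = -6)
R(W) = -54 (R(W) = -6*(-3)*(-3) = 18*(-3) = -54)
-12*R(-5) - 22 = -12*(-54) - 22 = 648 - 22 = 626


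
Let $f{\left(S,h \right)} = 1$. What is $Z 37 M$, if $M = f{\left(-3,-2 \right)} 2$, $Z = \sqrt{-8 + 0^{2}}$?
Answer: $148 i \sqrt{2} \approx 209.3 i$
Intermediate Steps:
$Z = 2 i \sqrt{2}$ ($Z = \sqrt{-8 + 0} = \sqrt{-8} = 2 i \sqrt{2} \approx 2.8284 i$)
$M = 2$ ($M = 1 \cdot 2 = 2$)
$Z 37 M = 2 i \sqrt{2} \cdot 37 \cdot 2 = 74 i \sqrt{2} \cdot 2 = 148 i \sqrt{2}$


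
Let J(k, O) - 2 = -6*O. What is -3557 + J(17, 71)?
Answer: -3981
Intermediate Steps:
J(k, O) = 2 - 6*O
-3557 + J(17, 71) = -3557 + (2 - 6*71) = -3557 + (2 - 426) = -3557 - 424 = -3981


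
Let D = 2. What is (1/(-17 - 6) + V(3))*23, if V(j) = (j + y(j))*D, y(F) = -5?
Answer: -93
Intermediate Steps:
V(j) = -10 + 2*j (V(j) = (j - 5)*2 = (-5 + j)*2 = -10 + 2*j)
(1/(-17 - 6) + V(3))*23 = (1/(-17 - 6) + (-10 + 2*3))*23 = (1/(-23) + (-10 + 6))*23 = (-1/23 - 4)*23 = -93/23*23 = -93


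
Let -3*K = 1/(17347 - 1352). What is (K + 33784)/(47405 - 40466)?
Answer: 1621125239/332967915 ≈ 4.8687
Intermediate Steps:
K = -1/47985 (K = -1/(3*(17347 - 1352)) = -⅓/15995 = -⅓*1/15995 = -1/47985 ≈ -2.0840e-5)
(K + 33784)/(47405 - 40466) = (-1/47985 + 33784)/(47405 - 40466) = (1621125239/47985)/6939 = (1621125239/47985)*(1/6939) = 1621125239/332967915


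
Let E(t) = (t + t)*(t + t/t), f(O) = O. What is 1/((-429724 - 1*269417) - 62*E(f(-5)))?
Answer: -1/701621 ≈ -1.4253e-6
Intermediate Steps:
E(t) = 2*t*(1 + t) (E(t) = (2*t)*(t + 1) = (2*t)*(1 + t) = 2*t*(1 + t))
1/((-429724 - 1*269417) - 62*E(f(-5))) = 1/((-429724 - 1*269417) - 124*(-5)*(1 - 5)) = 1/((-429724 - 269417) - 124*(-5)*(-4)) = 1/(-699141 - 62*40) = 1/(-699141 - 2480) = 1/(-701621) = -1/701621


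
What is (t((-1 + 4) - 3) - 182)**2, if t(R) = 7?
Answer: 30625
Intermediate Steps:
(t((-1 + 4) - 3) - 182)**2 = (7 - 182)**2 = (-175)**2 = 30625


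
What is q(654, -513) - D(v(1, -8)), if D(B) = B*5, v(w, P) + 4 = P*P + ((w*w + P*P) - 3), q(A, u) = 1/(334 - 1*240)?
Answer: -57339/94 ≈ -609.99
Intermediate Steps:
q(A, u) = 1/94 (q(A, u) = 1/(334 - 240) = 1/94)
v(w, P) = -7 + w² + 2*P² (v(w, P) = -4 + (P*P + ((w*w + P*P) - 3)) = -4 + (P² + ((w² + P²) - 3)) = -4 + (P² + ((P² + w²) - 3)) = -4 + (P² + (-3 + P² + w²)) = -4 + (-3 + w² + 2*P²) = -7 + w² + 2*P²)
D(B) = 5*B
q(654, -513) - D(v(1, -8)) = 1/94 - 5*(-7 + 1² + 2*(-8)²) = 1/94 - 5*(-7 + 1 + 2*64) = 1/94 - 5*(-7 + 1 + 128) = 1/94 - 5*122 = 1/94 - 1*610 = 1/94 - 610 = -57339/94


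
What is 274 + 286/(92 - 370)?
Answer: 37943/139 ≈ 272.97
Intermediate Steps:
274 + 286/(92 - 370) = 274 + 286/(-278) = 274 + 286*(-1/278) = 274 - 143/139 = 37943/139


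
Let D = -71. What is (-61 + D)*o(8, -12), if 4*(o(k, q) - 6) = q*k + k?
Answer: 2112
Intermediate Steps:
o(k, q) = 6 + k/4 + k*q/4 (o(k, q) = 6 + (q*k + k)/4 = 6 + (k*q + k)/4 = 6 + (k + k*q)/4 = 6 + (k/4 + k*q/4) = 6 + k/4 + k*q/4)
(-61 + D)*o(8, -12) = (-61 - 71)*(6 + (1/4)*8 + (1/4)*8*(-12)) = -132*(6 + 2 - 24) = -132*(-16) = 2112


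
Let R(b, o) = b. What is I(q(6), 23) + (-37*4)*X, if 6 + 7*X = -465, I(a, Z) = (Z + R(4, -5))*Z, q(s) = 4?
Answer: 74055/7 ≈ 10579.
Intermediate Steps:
I(a, Z) = Z*(4 + Z) (I(a, Z) = (Z + 4)*Z = (4 + Z)*Z = Z*(4 + Z))
X = -471/7 (X = -6/7 + (⅐)*(-465) = -6/7 - 465/7 = -471/7 ≈ -67.286)
I(q(6), 23) + (-37*4)*X = 23*(4 + 23) - 37*4*(-471/7) = 23*27 - 148*(-471/7) = 621 + 69708/7 = 74055/7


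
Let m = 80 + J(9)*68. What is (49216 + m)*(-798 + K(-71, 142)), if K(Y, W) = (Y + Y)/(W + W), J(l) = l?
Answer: -39851538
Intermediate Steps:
m = 692 (m = 80 + 9*68 = 80 + 612 = 692)
K(Y, W) = Y/W (K(Y, W) = (2*Y)/((2*W)) = (2*Y)*(1/(2*W)) = Y/W)
(49216 + m)*(-798 + K(-71, 142)) = (49216 + 692)*(-798 - 71/142) = 49908*(-798 - 71*1/142) = 49908*(-798 - ½) = 49908*(-1597/2) = -39851538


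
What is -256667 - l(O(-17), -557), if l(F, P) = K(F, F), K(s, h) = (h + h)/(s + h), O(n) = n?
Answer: -256668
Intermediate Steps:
K(s, h) = 2*h/(h + s) (K(s, h) = (2*h)/(h + s) = 2*h/(h + s))
l(F, P) = 1 (l(F, P) = 2*F/(F + F) = 2*F/((2*F)) = 2*F*(1/(2*F)) = 1)
-256667 - l(O(-17), -557) = -256667 - 1*1 = -256667 - 1 = -256668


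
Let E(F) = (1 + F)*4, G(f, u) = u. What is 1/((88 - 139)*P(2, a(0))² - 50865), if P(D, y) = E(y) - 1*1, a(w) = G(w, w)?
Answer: -1/51324 ≈ -1.9484e-5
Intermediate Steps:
E(F) = 4 + 4*F
a(w) = w
P(D, y) = 3 + 4*y (P(D, y) = (4 + 4*y) - 1*1 = (4 + 4*y) - 1 = 3 + 4*y)
1/((88 - 139)*P(2, a(0))² - 50865) = 1/((88 - 139)*(3 + 4*0)² - 50865) = 1/(-51*(3 + 0)² - 50865) = 1/(-51*3² - 50865) = 1/(-51*9 - 50865) = 1/(-459 - 50865) = 1/(-51324) = -1/51324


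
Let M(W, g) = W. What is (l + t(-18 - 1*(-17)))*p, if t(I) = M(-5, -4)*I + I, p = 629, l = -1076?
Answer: -674288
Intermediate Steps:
t(I) = -4*I (t(I) = -5*I + I = -4*I)
(l + t(-18 - 1*(-17)))*p = (-1076 - 4*(-18 - 1*(-17)))*629 = (-1076 - 4*(-18 + 17))*629 = (-1076 - 4*(-1))*629 = (-1076 + 4)*629 = -1072*629 = -674288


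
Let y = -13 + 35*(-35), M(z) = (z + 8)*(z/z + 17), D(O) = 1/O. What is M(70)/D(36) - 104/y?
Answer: 31286788/619 ≈ 50544.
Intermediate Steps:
M(z) = 144 + 18*z (M(z) = (8 + z)*(1 + 17) = (8 + z)*18 = 144 + 18*z)
y = -1238 (y = -13 - 1225 = -1238)
M(70)/D(36) - 104/y = (144 + 18*70)/(1/36) - 104/(-1238) = (144 + 1260)/(1/36) - 104*(-1/1238) = 1404*36 + 52/619 = 50544 + 52/619 = 31286788/619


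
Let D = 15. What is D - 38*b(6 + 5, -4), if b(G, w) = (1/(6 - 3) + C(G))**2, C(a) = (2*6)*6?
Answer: -1789247/9 ≈ -1.9881e+5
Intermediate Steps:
C(a) = 72 (C(a) = 12*6 = 72)
b(G, w) = 47089/9 (b(G, w) = (1/(6 - 3) + 72)**2 = (1/3 + 72)**2 = (217/3)**2 = 47089/9)
D - 38*b(6 + 5, -4) = 15 - 38*47089/9 = 15 - 1789382/9 = -1789247/9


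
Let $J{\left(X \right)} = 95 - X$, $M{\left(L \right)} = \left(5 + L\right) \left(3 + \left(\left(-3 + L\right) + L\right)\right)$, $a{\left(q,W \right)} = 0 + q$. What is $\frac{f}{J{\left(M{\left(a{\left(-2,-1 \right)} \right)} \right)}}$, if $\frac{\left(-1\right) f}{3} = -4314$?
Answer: $\frac{12942}{107} \approx 120.95$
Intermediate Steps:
$f = 12942$ ($f = \left(-3\right) \left(-4314\right) = 12942$)
$a{\left(q,W \right)} = q$
$M{\left(L \right)} = 2 L \left(5 + L\right)$ ($M{\left(L \right)} = \left(5 + L\right) \left(3 + \left(-3 + 2 L\right)\right) = \left(5 + L\right) 2 L = 2 L \left(5 + L\right)$)
$\frac{f}{J{\left(M{\left(a{\left(-2,-1 \right)} \right)} \right)}} = \frac{12942}{95 - 2 \left(-2\right) \left(5 - 2\right)} = \frac{12942}{95 - 2 \left(-2\right) 3} = \frac{12942}{95 - -12} = \frac{12942}{95 + 12} = \frac{12942}{107}$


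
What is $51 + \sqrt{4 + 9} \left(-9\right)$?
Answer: $51 - 9 \sqrt{13} \approx 18.55$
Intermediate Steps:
$51 + \sqrt{4 + 9} \left(-9\right) = 51 + \sqrt{13} \left(-9\right) = 51 - 9 \sqrt{13}$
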